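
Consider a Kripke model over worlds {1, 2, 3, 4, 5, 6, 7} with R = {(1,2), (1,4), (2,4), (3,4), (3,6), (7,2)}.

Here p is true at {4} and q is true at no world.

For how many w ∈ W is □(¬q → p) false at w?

3

1: successors {2, 4}; ¬q → p there: 2:F, 4:T. ✗
2: successors {4}; ¬q → p there: 4:T. ✓
3: successors {4, 6}; ¬q → p there: 4:T, 6:F. ✗
4: no successors, so □(¬q → p) holds vacuously. ✓
5: no successors, so □(¬q → p) holds vacuously. ✓
6: no successors, so □(¬q → p) holds vacuously. ✓
7: successors {2}; ¬q → p there: 2:F. ✗
Satisfying worlds: {2, 4, 5, 6}.
So □(¬q → p) fails at the other 3 worlds.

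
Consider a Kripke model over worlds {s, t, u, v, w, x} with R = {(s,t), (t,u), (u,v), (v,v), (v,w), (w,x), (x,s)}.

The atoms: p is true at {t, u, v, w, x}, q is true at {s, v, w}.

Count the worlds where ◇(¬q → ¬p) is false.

3

s: successors {t}; ¬q → ¬p there: t:F. ✗
t: successors {u}; ¬q → ¬p there: u:F. ✗
u: successors {v}; ¬q → ¬p there: v:T. ✓
v: successors {v, w}; ¬q → ¬p there: v:T, w:T. ✓
w: successors {x}; ¬q → ¬p there: x:F. ✗
x: successors {s}; ¬q → ¬p there: s:T. ✓
Satisfying worlds: {u, v, x}.
So ◇(¬q → ¬p) fails at the other 3 worlds.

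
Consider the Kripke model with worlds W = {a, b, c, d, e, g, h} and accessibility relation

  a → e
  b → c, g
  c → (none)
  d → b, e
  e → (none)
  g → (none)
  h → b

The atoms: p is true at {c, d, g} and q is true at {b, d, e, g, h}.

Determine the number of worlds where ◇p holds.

1

a: successors {e}; p there: e:F. ✗
b: successors {c, g}; p there: c:T, g:T. ✓
c: no successors, so ◇p fails. ✗
d: successors {b, e}; p there: b:F, e:F. ✗
e: no successors, so ◇p fails. ✗
g: no successors, so ◇p fails. ✗
h: successors {b}; p there: b:F. ✗
Satisfying worlds: {b}.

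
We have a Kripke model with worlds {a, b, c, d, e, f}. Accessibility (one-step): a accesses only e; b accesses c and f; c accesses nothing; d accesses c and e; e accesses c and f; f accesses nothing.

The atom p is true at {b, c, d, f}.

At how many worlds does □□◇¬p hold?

a: successors {e}; □◇¬p there: e:F. ✗
b: successors {c, f}; □◇¬p there: c:T, f:T. ✓
c: no successors, so □□◇¬p holds vacuously. ✓
d: successors {c, e}; □◇¬p there: c:T, e:F. ✗
e: successors {c, f}; □◇¬p there: c:T, f:T. ✓
f: no successors, so □□◇¬p holds vacuously. ✓
Satisfying worlds: {b, c, e, f}.

4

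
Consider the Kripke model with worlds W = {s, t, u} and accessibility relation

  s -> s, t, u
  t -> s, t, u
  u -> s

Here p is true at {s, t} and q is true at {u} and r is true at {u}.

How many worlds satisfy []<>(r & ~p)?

s: successors {s, t, u}; <>(r & ~p) there: s:T, t:T, u:F. ✗
t: successors {s, t, u}; <>(r & ~p) there: s:T, t:T, u:F. ✗
u: successors {s}; <>(r & ~p) there: s:T. ✓
Satisfying worlds: {u}.

1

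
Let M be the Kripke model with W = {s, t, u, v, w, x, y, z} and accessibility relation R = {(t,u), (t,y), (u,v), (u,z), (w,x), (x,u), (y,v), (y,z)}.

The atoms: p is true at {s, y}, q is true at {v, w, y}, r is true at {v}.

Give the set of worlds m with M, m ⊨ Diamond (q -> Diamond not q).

s: no successors, so Diamond (q -> Diamond not q) fails. ✗
t: successors {u, y}; q -> Diamond not q there: u:T, y:T. ✓
u: successors {v, z}; q -> Diamond not q there: v:F, z:T. ✓
v: no successors, so Diamond (q -> Diamond not q) fails. ✗
w: successors {x}; q -> Diamond not q there: x:T. ✓
x: successors {u}; q -> Diamond not q there: u:T. ✓
y: successors {v, z}; q -> Diamond not q there: v:F, z:T. ✓
z: no successors, so Diamond (q -> Diamond not q) fails. ✗

{t, u, w, x, y}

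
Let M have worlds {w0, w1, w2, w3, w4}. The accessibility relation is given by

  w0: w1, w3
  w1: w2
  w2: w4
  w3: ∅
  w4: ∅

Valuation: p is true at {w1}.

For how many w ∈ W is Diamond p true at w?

w0: successors {w1, w3}; p there: w1:T, w3:F. ✓
w1: successors {w2}; p there: w2:F. ✗
w2: successors {w4}; p there: w4:F. ✗
w3: no successors, so Diamond p fails. ✗
w4: no successors, so Diamond p fails. ✗
Satisfying worlds: {w0}.

1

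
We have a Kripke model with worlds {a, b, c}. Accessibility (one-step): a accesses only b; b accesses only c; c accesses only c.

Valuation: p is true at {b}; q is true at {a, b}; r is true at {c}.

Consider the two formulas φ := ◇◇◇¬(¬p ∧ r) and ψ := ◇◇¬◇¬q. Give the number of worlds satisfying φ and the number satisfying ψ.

For ◇◇◇¬(¬p ∧ r):
a: successors {b}; ◇◇¬(¬p ∧ r) there: b:F. ✗
b: successors {c}; ◇◇¬(¬p ∧ r) there: c:F. ✗
c: successors {c}; ◇◇¬(¬p ∧ r) there: c:F. ✗
— 0 worlds.
For ◇◇¬◇¬q:
a: successors {b}; ◇¬◇¬q there: b:F. ✗
b: successors {c}; ◇¬◇¬q there: c:F. ✗
c: successors {c}; ◇¬◇¬q there: c:F. ✗
— 0 worlds.

0 and 0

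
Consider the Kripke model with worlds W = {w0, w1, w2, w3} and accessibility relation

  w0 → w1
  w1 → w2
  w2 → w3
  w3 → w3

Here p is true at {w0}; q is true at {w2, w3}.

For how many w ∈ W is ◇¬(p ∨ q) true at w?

w0: successors {w1}; ¬(p ∨ q) there: w1:T. ✓
w1: successors {w2}; ¬(p ∨ q) there: w2:F. ✗
w2: successors {w3}; ¬(p ∨ q) there: w3:F. ✗
w3: successors {w3}; ¬(p ∨ q) there: w3:F. ✗
Satisfying worlds: {w0}.

1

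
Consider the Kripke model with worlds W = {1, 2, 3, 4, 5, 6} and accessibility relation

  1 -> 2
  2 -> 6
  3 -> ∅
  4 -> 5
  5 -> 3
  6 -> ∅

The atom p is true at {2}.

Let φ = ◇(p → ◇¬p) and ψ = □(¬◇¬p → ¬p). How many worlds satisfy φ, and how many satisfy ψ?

For ◇(p → ◇¬p):
1: successors {2}; p → ◇¬p there: 2:T. ✓
2: successors {6}; p → ◇¬p there: 6:T. ✓
3: no successors, so ◇(p → ◇¬p) fails. ✗
4: successors {5}; p → ◇¬p there: 5:T. ✓
5: successors {3}; p → ◇¬p there: 3:T. ✓
6: no successors, so ◇(p → ◇¬p) fails. ✗
— 4 worlds.
For □(¬◇¬p → ¬p):
1: successors {2}; ¬◇¬p → ¬p there: 2:T. ✓
2: successors {6}; ¬◇¬p → ¬p there: 6:T. ✓
3: no successors, so □(¬◇¬p → ¬p) holds vacuously. ✓
4: successors {5}; ¬◇¬p → ¬p there: 5:T. ✓
5: successors {3}; ¬◇¬p → ¬p there: 3:T. ✓
6: no successors, so □(¬◇¬p → ¬p) holds vacuously. ✓
— 6 worlds.

4 and 6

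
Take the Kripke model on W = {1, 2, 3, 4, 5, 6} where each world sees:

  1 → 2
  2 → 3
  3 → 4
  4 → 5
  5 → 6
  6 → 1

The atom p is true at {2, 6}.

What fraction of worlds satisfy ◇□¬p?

1: successors {2}; □¬p there: 2:T. ✓
2: successors {3}; □¬p there: 3:T. ✓
3: successors {4}; □¬p there: 4:T. ✓
4: successors {5}; □¬p there: 5:F. ✗
5: successors {6}; □¬p there: 6:T. ✓
6: successors {1}; □¬p there: 1:F. ✗
That's 4 of 6 worlds, so 4/6 = 2/3.

2/3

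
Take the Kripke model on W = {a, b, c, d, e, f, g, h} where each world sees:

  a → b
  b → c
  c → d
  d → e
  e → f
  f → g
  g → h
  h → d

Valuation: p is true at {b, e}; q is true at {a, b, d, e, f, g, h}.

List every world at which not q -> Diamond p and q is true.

a: not q is F, Diamond p and q is T. ✓
b: not q is F, Diamond p and q is F. ✓
c: not q is T, Diamond p and q is F. ✗
d: not q is F, Diamond p and q is T. ✓
e: not q is F, Diamond p and q is F. ✓
f: not q is F, Diamond p and q is F. ✓
g: not q is F, Diamond p and q is F. ✓
h: not q is F, Diamond p and q is F. ✓

{a, b, d, e, f, g, h}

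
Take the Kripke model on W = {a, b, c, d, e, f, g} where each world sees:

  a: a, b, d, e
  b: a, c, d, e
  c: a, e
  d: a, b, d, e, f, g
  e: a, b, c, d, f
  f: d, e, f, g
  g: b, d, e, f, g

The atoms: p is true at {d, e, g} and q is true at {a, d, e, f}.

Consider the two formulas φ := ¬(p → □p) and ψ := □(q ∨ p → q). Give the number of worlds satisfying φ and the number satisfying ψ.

For ¬(p → □p):
a: p → □p is T. ✗
b: p → □p is T. ✗
c: p → □p is T. ✗
d: p → □p is F. ✓
e: p → □p is F. ✓
f: p → □p is T. ✗
g: p → □p is F. ✓
— 3 worlds.
For □(q ∨ p → q):
a: successors {a, b, d, e}; q ∨ p → q there: a:T, b:T, d:T, e:T. ✓
b: successors {a, c, d, e}; q ∨ p → q there: a:T, c:T, d:T, e:T. ✓
c: successors {a, e}; q ∨ p → q there: a:T, e:T. ✓
d: successors {a, b, d, e, f, g}; q ∨ p → q there: a:T, b:T, d:T, e:T, f:T, g:F. ✗
e: successors {a, b, c, d, f}; q ∨ p → q there: a:T, b:T, c:T, d:T, f:T. ✓
f: successors {d, e, f, g}; q ∨ p → q there: d:T, e:T, f:T, g:F. ✗
g: successors {b, d, e, f, g}; q ∨ p → q there: b:T, d:T, e:T, f:T, g:F. ✗
— 4 worlds.

3 and 4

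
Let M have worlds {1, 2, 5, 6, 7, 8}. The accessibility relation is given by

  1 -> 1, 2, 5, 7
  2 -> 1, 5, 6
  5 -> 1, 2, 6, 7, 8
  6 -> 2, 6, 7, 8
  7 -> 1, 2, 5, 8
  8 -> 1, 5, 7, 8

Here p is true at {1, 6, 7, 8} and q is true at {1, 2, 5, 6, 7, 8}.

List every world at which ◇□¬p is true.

1: successors {1, 2, 5, 7}; □¬p there: 1:F, 2:F, 5:F, 7:F. ✗
2: successors {1, 5, 6}; □¬p there: 1:F, 5:F, 6:F. ✗
5: successors {1, 2, 6, 7, 8}; □¬p there: 1:F, 2:F, 6:F, 7:F, 8:F. ✗
6: successors {2, 6, 7, 8}; □¬p there: 2:F, 6:F, 7:F, 8:F. ✗
7: successors {1, 2, 5, 8}; □¬p there: 1:F, 2:F, 5:F, 8:F. ✗
8: successors {1, 5, 7, 8}; □¬p there: 1:F, 5:F, 7:F, 8:F. ✗

∅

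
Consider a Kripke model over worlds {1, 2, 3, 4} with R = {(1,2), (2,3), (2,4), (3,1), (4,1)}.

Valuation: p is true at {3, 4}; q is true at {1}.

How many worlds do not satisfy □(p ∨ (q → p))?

1: successors {2}; p ∨ (q → p) there: 2:T. ✓
2: successors {3, 4}; p ∨ (q → p) there: 3:T, 4:T. ✓
3: successors {1}; p ∨ (q → p) there: 1:F. ✗
4: successors {1}; p ∨ (q → p) there: 1:F. ✗
Satisfying worlds: {1, 2}.
So □(p ∨ (q → p)) fails at the other 2 worlds.

2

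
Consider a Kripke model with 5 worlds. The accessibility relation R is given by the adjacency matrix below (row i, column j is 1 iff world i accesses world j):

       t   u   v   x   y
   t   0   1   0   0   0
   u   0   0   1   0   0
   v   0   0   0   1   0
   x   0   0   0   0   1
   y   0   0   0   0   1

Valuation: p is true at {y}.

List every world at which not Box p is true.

{t, u, v}

t: Box p is F. ✓
u: Box p is F. ✓
v: Box p is F. ✓
x: Box p is T. ✗
y: Box p is T. ✗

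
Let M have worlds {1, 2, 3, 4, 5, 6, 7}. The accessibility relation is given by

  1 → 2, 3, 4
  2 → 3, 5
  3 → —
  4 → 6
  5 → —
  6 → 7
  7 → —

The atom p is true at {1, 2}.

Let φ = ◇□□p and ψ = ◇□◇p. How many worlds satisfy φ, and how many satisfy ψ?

4 and 3

For ◇□□p:
1: successors {2, 3, 4}; □□p there: 2:T, 3:T, 4:F. ✓
2: successors {3, 5}; □□p there: 3:T, 5:T. ✓
3: no successors, so ◇□□p fails. ✗
4: successors {6}; □□p there: 6:T. ✓
5: no successors, so ◇□□p fails. ✗
6: successors {7}; □□p there: 7:T. ✓
7: no successors, so ◇□□p fails. ✗
— 4 worlds.
For ◇□◇p:
1: successors {2, 3, 4}; □◇p there: 2:F, 3:T, 4:F. ✓
2: successors {3, 5}; □◇p there: 3:T, 5:T. ✓
3: no successors, so ◇□◇p fails. ✗
4: successors {6}; □◇p there: 6:F. ✗
5: no successors, so ◇□◇p fails. ✗
6: successors {7}; □◇p there: 7:T. ✓
7: no successors, so ◇□◇p fails. ✗
— 3 worlds.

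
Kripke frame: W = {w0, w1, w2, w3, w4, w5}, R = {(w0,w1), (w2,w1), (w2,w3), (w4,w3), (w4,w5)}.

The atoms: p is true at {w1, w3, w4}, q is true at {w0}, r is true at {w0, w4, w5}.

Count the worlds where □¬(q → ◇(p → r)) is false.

3

w0: successors {w1}; ¬(q → ◇(p → r)) there: w1:F. ✗
w1: no successors, so □¬(q → ◇(p → r)) holds vacuously. ✓
w2: successors {w1, w3}; ¬(q → ◇(p → r)) there: w1:F, w3:F. ✗
w3: no successors, so □¬(q → ◇(p → r)) holds vacuously. ✓
w4: successors {w3, w5}; ¬(q → ◇(p → r)) there: w3:F, w5:F. ✗
w5: no successors, so □¬(q → ◇(p → r)) holds vacuously. ✓
Satisfying worlds: {w1, w3, w5}.
So □¬(q → ◇(p → r)) fails at the other 3 worlds.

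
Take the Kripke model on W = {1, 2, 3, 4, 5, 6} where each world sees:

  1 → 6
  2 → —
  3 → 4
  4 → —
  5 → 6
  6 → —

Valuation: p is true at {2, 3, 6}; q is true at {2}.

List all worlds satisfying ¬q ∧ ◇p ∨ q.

{1, 2, 5}

1: ¬q ∧ ◇p is T, q is F. ✓
2: ¬q ∧ ◇p is F, q is T. ✓
3: ¬q ∧ ◇p is F, q is F. ✗
4: ¬q ∧ ◇p is F, q is F. ✗
5: ¬q ∧ ◇p is T, q is F. ✓
6: ¬q ∧ ◇p is F, q is F. ✗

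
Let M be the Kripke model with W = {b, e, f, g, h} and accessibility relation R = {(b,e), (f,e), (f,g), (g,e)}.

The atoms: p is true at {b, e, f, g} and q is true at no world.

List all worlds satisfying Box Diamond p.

{e, h}

b: successors {e}; Diamond p there: e:F. ✗
e: no successors, so Box Diamond p holds vacuously. ✓
f: successors {e, g}; Diamond p there: e:F, g:T. ✗
g: successors {e}; Diamond p there: e:F. ✗
h: no successors, so Box Diamond p holds vacuously. ✓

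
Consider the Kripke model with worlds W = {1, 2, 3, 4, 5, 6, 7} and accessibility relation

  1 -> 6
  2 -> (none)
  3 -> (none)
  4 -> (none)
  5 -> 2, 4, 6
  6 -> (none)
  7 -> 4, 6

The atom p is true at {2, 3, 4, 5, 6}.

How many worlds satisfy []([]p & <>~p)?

4

1: successors {6}; []p & <>~p there: 6:F. ✗
2: no successors, so []([]p & <>~p) holds vacuously. ✓
3: no successors, so []([]p & <>~p) holds vacuously. ✓
4: no successors, so []([]p & <>~p) holds vacuously. ✓
5: successors {2, 4, 6}; []p & <>~p there: 2:F, 4:F, 6:F. ✗
6: no successors, so []([]p & <>~p) holds vacuously. ✓
7: successors {4, 6}; []p & <>~p there: 4:F, 6:F. ✗
Satisfying worlds: {2, 3, 4, 6}.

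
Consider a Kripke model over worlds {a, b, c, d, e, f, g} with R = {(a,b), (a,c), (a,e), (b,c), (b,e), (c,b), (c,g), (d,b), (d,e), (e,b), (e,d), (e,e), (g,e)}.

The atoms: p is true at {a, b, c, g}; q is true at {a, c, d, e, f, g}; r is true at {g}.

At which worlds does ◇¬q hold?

{a, c, d, e}

a: successors {b, c, e}; ¬q there: b:T, c:F, e:F. ✓
b: successors {c, e}; ¬q there: c:F, e:F. ✗
c: successors {b, g}; ¬q there: b:T, g:F. ✓
d: successors {b, e}; ¬q there: b:T, e:F. ✓
e: successors {b, d, e}; ¬q there: b:T, d:F, e:F. ✓
f: no successors, so ◇¬q fails. ✗
g: successors {e}; ¬q there: e:F. ✗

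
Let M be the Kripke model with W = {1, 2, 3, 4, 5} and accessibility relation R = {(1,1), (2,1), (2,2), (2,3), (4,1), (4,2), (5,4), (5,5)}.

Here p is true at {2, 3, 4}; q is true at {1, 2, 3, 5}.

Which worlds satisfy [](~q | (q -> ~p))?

1: successors {1}; ~q | (q -> ~p) there: 1:T. ✓
2: successors {1, 2, 3}; ~q | (q -> ~p) there: 1:T, 2:F, 3:F. ✗
3: no successors, so [](~q | (q -> ~p)) holds vacuously. ✓
4: successors {1, 2}; ~q | (q -> ~p) there: 1:T, 2:F. ✗
5: successors {4, 5}; ~q | (q -> ~p) there: 4:T, 5:T. ✓

{1, 3, 5}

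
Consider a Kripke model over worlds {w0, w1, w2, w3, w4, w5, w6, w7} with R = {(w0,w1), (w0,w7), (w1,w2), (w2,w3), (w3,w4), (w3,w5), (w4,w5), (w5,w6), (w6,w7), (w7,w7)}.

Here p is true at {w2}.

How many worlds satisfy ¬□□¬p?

1

w0: □□¬p is F. ✓
w1: □□¬p is T. ✗
w2: □□¬p is T. ✗
w3: □□¬p is T. ✗
w4: □□¬p is T. ✗
w5: □□¬p is T. ✗
w6: □□¬p is T. ✗
w7: □□¬p is T. ✗
Satisfying worlds: {w0}.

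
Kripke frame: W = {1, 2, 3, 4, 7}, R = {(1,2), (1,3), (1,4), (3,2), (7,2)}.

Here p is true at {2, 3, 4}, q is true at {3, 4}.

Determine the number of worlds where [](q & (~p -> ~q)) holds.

2

1: successors {2, 3, 4}; q & (~p -> ~q) there: 2:F, 3:T, 4:T. ✗
2: no successors, so [](q & (~p -> ~q)) holds vacuously. ✓
3: successors {2}; q & (~p -> ~q) there: 2:F. ✗
4: no successors, so [](q & (~p -> ~q)) holds vacuously. ✓
7: successors {2}; q & (~p -> ~q) there: 2:F. ✗
Satisfying worlds: {2, 4}.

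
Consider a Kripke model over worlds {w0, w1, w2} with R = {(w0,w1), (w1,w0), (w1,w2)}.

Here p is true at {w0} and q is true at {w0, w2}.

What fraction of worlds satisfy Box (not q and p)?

w0: successors {w1}; not q and p there: w1:F. ✗
w1: successors {w0, w2}; not q and p there: w0:F, w2:F. ✗
w2: no successors, so Box (not q and p) holds vacuously. ✓
That's 1 of 3 worlds, so 1/3.

1/3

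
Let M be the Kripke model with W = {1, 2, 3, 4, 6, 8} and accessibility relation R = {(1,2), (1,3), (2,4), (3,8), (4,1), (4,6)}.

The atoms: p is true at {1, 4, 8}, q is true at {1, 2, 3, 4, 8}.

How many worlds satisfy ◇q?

1: successors {2, 3}; q there: 2:T, 3:T. ✓
2: successors {4}; q there: 4:T. ✓
3: successors {8}; q there: 8:T. ✓
4: successors {1, 6}; q there: 1:T, 6:F. ✓
6: no successors, so ◇q fails. ✗
8: no successors, so ◇q fails. ✗
Satisfying worlds: {1, 2, 3, 4}.

4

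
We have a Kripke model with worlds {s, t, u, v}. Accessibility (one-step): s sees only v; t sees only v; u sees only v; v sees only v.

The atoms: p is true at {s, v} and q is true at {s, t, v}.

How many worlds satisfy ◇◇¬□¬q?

s: successors {v}; ◇¬□¬q there: v:T. ✓
t: successors {v}; ◇¬□¬q there: v:T. ✓
u: successors {v}; ◇¬□¬q there: v:T. ✓
v: successors {v}; ◇¬□¬q there: v:T. ✓
Satisfying worlds: {s, t, u, v}.

4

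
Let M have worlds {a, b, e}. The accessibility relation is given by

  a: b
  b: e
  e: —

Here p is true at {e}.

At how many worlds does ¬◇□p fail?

a: ◇□p is T. ✗
b: ◇□p is T. ✗
e: ◇□p is F. ✓
Satisfying worlds: {e}.
So ¬◇□p fails at the other 2 worlds.

2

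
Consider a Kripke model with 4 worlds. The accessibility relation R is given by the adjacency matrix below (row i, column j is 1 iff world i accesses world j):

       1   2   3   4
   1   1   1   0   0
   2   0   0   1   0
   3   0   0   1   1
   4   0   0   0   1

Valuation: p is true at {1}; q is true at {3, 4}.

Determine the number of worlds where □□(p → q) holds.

1: successors {1, 2}; □(p → q) there: 1:F, 2:T. ✗
2: successors {3}; □(p → q) there: 3:T. ✓
3: successors {3, 4}; □(p → q) there: 3:T, 4:T. ✓
4: successors {4}; □(p → q) there: 4:T. ✓
Satisfying worlds: {2, 3, 4}.

3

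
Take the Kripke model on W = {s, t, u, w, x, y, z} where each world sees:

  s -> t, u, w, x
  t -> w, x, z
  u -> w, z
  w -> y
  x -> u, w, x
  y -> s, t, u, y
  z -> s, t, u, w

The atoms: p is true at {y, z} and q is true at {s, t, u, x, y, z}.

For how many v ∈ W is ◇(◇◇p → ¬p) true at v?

6

s: successors {t, u, w, x}; ◇◇p → ¬p there: t:T, u:T, w:T, x:T. ✓
t: successors {w, x, z}; ◇◇p → ¬p there: w:T, x:T, z:F. ✓
u: successors {w, z}; ◇◇p → ¬p there: w:T, z:F. ✓
w: successors {y}; ◇◇p → ¬p there: y:F. ✗
x: successors {u, w, x}; ◇◇p → ¬p there: u:T, w:T, x:T. ✓
y: successors {s, t, u, y}; ◇◇p → ¬p there: s:T, t:T, u:T, y:F. ✓
z: successors {s, t, u, w}; ◇◇p → ¬p there: s:T, t:T, u:T, w:T. ✓
Satisfying worlds: {s, t, u, x, y, z}.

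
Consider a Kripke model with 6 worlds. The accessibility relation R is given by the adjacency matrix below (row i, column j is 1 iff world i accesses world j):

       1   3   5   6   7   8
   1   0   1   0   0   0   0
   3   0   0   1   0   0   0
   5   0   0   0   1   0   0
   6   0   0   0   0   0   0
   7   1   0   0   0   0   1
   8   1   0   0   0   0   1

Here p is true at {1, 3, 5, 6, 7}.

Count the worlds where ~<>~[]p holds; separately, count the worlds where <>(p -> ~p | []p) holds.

For ~<>~[]p:
1: <>~[]p is F. ✓
3: <>~[]p is F. ✓
5: <>~[]p is F. ✓
6: <>~[]p is F. ✓
7: <>~[]p is T. ✗
8: <>~[]p is T. ✗
— 4 worlds.
For <>(p -> ~p | []p):
1: successors {3}; p -> ~p | []p there: 3:T. ✓
3: successors {5}; p -> ~p | []p there: 5:T. ✓
5: successors {6}; p -> ~p | []p there: 6:T. ✓
6: no successors, so <>(p -> ~p | []p) fails. ✗
7: successors {1, 8}; p -> ~p | []p there: 1:T, 8:T. ✓
8: successors {1, 8}; p -> ~p | []p there: 1:T, 8:T. ✓
— 5 worlds.

4 and 5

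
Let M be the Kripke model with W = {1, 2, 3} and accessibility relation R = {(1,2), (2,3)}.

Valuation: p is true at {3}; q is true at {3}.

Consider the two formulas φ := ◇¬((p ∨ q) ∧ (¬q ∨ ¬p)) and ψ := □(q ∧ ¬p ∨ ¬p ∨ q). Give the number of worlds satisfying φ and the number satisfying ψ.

2 and 3

For ◇¬((p ∨ q) ∧ (¬q ∨ ¬p)):
1: successors {2}; ¬((p ∨ q) ∧ (¬q ∨ ¬p)) there: 2:T. ✓
2: successors {3}; ¬((p ∨ q) ∧ (¬q ∨ ¬p)) there: 3:T. ✓
3: no successors, so ◇¬((p ∨ q) ∧ (¬q ∨ ¬p)) fails. ✗
— 2 worlds.
For □(q ∧ ¬p ∨ ¬p ∨ q):
1: successors {2}; q ∧ ¬p ∨ ¬p ∨ q there: 2:T. ✓
2: successors {3}; q ∧ ¬p ∨ ¬p ∨ q there: 3:T. ✓
3: no successors, so □(q ∧ ¬p ∨ ¬p ∨ q) holds vacuously. ✓
— 3 worlds.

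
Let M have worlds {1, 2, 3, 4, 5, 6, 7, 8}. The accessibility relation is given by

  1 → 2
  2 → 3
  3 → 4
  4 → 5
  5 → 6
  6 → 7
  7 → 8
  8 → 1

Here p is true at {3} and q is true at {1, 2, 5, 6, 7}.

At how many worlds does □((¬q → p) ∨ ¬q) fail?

0

1: successors {2}; (¬q → p) ∨ ¬q there: 2:T. ✓
2: successors {3}; (¬q → p) ∨ ¬q there: 3:T. ✓
3: successors {4}; (¬q → p) ∨ ¬q there: 4:T. ✓
4: successors {5}; (¬q → p) ∨ ¬q there: 5:T. ✓
5: successors {6}; (¬q → p) ∨ ¬q there: 6:T. ✓
6: successors {7}; (¬q → p) ∨ ¬q there: 7:T. ✓
7: successors {8}; (¬q → p) ∨ ¬q there: 8:T. ✓
8: successors {1}; (¬q → p) ∨ ¬q there: 1:T. ✓
Satisfying worlds: {1, 2, 3, 4, 5, 6, 7, 8}.
So □((¬q → p) ∨ ¬q) fails at the other 0 worlds.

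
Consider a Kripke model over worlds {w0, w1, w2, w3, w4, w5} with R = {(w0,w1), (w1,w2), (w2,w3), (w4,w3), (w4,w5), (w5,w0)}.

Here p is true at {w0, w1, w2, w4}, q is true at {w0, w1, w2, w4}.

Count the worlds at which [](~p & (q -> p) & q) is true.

w0: successors {w1}; ~p & (q -> p) & q there: w1:F. ✗
w1: successors {w2}; ~p & (q -> p) & q there: w2:F. ✗
w2: successors {w3}; ~p & (q -> p) & q there: w3:F. ✗
w3: no successors, so [](~p & (q -> p) & q) holds vacuously. ✓
w4: successors {w3, w5}; ~p & (q -> p) & q there: w3:F, w5:F. ✗
w5: successors {w0}; ~p & (q -> p) & q there: w0:F. ✗
Satisfying worlds: {w3}.

1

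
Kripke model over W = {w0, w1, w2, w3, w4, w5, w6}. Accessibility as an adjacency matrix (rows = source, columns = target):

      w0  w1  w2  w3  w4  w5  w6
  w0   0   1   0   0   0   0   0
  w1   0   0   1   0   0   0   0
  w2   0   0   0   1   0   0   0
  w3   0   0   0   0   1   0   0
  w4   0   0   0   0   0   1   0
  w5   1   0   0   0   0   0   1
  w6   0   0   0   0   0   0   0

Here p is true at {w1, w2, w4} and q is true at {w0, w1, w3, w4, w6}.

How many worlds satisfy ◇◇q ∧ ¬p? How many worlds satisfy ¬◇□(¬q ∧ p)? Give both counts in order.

1 and 5

For ◇◇q ∧ ¬p:
w0: ◇◇q is F, ¬p is T. ✗
w1: ◇◇q is T, ¬p is F. ✗
w2: ◇◇q is T, ¬p is F. ✗
w3: ◇◇q is F, ¬p is T. ✗
w4: ◇◇q is T, ¬p is F. ✗
w5: ◇◇q is T, ¬p is T. ✓
w6: ◇◇q is F, ¬p is T. ✗
— 1 world.
For ¬◇□(¬q ∧ p):
w0: ◇□(¬q ∧ p) is T. ✗
w1: ◇□(¬q ∧ p) is F. ✓
w2: ◇□(¬q ∧ p) is F. ✓
w3: ◇□(¬q ∧ p) is F. ✓
w4: ◇□(¬q ∧ p) is F. ✓
w5: ◇□(¬q ∧ p) is T. ✗
w6: ◇□(¬q ∧ p) is F. ✓
— 5 worlds.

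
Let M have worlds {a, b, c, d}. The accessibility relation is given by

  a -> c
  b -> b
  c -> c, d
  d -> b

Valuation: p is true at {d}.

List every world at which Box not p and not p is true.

{a, b}

a: Box not p is T, not p is T. ✓
b: Box not p is T, not p is T. ✓
c: Box not p is F, not p is T. ✗
d: Box not p is T, not p is F. ✗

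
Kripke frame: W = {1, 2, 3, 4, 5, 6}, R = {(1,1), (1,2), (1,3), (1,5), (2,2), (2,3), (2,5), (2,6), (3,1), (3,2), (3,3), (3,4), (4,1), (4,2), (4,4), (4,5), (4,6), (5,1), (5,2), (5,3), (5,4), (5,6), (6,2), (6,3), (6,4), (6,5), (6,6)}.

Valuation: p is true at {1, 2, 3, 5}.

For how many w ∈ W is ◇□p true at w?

1: successors {1, 2, 3, 5}; □p there: 1:T, 2:F, 3:F, 5:F. ✓
2: successors {2, 3, 5, 6}; □p there: 2:F, 3:F, 5:F, 6:F. ✗
3: successors {1, 2, 3, 4}; □p there: 1:T, 2:F, 3:F, 4:F. ✓
4: successors {1, 2, 4, 5, 6}; □p there: 1:T, 2:F, 4:F, 5:F, 6:F. ✓
5: successors {1, 2, 3, 4, 6}; □p there: 1:T, 2:F, 3:F, 4:F, 6:F. ✓
6: successors {2, 3, 4, 5, 6}; □p there: 2:F, 3:F, 4:F, 5:F, 6:F. ✗
Satisfying worlds: {1, 3, 4, 5}.

4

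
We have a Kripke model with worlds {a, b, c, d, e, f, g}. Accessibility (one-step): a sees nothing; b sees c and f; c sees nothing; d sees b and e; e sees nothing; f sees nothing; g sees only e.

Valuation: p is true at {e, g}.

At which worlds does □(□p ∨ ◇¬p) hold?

{a, b, c, d, e, f, g}

a: no successors, so □(□p ∨ ◇¬p) holds vacuously. ✓
b: successors {c, f}; □p ∨ ◇¬p there: c:T, f:T. ✓
c: no successors, so □(□p ∨ ◇¬p) holds vacuously. ✓
d: successors {b, e}; □p ∨ ◇¬p there: b:T, e:T. ✓
e: no successors, so □(□p ∨ ◇¬p) holds vacuously. ✓
f: no successors, so □(□p ∨ ◇¬p) holds vacuously. ✓
g: successors {e}; □p ∨ ◇¬p there: e:T. ✓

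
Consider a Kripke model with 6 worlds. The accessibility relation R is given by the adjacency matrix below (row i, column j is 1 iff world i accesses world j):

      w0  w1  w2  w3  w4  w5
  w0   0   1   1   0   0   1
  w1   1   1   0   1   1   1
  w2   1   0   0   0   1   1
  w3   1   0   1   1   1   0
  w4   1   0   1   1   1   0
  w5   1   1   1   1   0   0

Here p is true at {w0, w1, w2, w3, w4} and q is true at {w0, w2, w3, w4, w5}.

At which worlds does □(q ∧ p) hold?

w0: successors {w1, w2, w5}; q ∧ p there: w1:F, w2:T, w5:F. ✗
w1: successors {w0, w1, w3, w4, w5}; q ∧ p there: w0:T, w1:F, w3:T, w4:T, w5:F. ✗
w2: successors {w0, w4, w5}; q ∧ p there: w0:T, w4:T, w5:F. ✗
w3: successors {w0, w2, w3, w4}; q ∧ p there: w0:T, w2:T, w3:T, w4:T. ✓
w4: successors {w0, w2, w3, w4}; q ∧ p there: w0:T, w2:T, w3:T, w4:T. ✓
w5: successors {w0, w1, w2, w3}; q ∧ p there: w0:T, w1:F, w2:T, w3:T. ✗

{w3, w4}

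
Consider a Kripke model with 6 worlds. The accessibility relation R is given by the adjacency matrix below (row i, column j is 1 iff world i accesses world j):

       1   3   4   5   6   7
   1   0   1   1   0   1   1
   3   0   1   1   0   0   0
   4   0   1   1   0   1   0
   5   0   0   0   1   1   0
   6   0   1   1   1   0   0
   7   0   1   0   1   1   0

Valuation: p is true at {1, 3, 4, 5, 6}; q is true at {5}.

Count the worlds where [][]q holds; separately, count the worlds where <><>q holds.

0 and 5

For [][]q:
1: successors {3, 4, 6, 7}; []q there: 3:F, 4:F, 6:F, 7:F. ✗
3: successors {3, 4}; []q there: 3:F, 4:F. ✗
4: successors {3, 4, 6}; []q there: 3:F, 4:F, 6:F. ✗
5: successors {5, 6}; []q there: 5:F, 6:F. ✗
6: successors {3, 4, 5}; []q there: 3:F, 4:F, 5:F. ✗
7: successors {3, 5, 6}; []q there: 3:F, 5:F, 6:F. ✗
— 0 worlds.
For <><>q:
1: successors {3, 4, 6, 7}; <>q there: 3:F, 4:F, 6:T, 7:T. ✓
3: successors {3, 4}; <>q there: 3:F, 4:F. ✗
4: successors {3, 4, 6}; <>q there: 3:F, 4:F, 6:T. ✓
5: successors {5, 6}; <>q there: 5:T, 6:T. ✓
6: successors {3, 4, 5}; <>q there: 3:F, 4:F, 5:T. ✓
7: successors {3, 5, 6}; <>q there: 3:F, 5:T, 6:T. ✓
— 5 worlds.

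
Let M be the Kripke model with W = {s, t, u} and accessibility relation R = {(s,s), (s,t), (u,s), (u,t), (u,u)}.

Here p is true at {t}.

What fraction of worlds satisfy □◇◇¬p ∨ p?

1/3

s: □◇◇¬p is F, p is F. ✗
t: □◇◇¬p is T, p is T. ✓
u: □◇◇¬p is F, p is F. ✗
That's 1 of 3 worlds, so 1/3.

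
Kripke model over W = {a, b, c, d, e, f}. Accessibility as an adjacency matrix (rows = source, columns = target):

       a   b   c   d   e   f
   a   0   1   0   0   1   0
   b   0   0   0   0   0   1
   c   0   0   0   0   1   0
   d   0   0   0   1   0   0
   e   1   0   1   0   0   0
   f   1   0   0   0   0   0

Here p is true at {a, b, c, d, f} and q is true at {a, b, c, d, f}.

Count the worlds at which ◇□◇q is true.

a: successors {b, e}; □◇q there: b:T, e:F. ✓
b: successors {f}; □◇q there: f:T. ✓
c: successors {e}; □◇q there: e:F. ✗
d: successors {d}; □◇q there: d:T. ✓
e: successors {a, c}; □◇q there: a:T, c:T. ✓
f: successors {a}; □◇q there: a:T. ✓
Satisfying worlds: {a, b, d, e, f}.

5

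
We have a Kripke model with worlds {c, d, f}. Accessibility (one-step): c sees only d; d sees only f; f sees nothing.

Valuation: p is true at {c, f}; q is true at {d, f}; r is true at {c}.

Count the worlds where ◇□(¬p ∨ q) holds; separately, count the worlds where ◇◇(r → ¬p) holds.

For ◇□(¬p ∨ q):
c: successors {d}; □(¬p ∨ q) there: d:T. ✓
d: successors {f}; □(¬p ∨ q) there: f:T. ✓
f: no successors, so ◇□(¬p ∨ q) fails. ✗
— 2 worlds.
For ◇◇(r → ¬p):
c: successors {d}; ◇(r → ¬p) there: d:T. ✓
d: successors {f}; ◇(r → ¬p) there: f:F. ✗
f: no successors, so ◇◇(r → ¬p) fails. ✗
— 1 world.

2 and 1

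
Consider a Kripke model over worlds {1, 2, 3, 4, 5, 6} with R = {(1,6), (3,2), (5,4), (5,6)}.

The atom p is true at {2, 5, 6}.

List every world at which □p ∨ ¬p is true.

1: □p is T, ¬p is T. ✓
2: □p is T, ¬p is F. ✓
3: □p is T, ¬p is T. ✓
4: □p is T, ¬p is T. ✓
5: □p is F, ¬p is F. ✗
6: □p is T, ¬p is F. ✓

{1, 2, 3, 4, 6}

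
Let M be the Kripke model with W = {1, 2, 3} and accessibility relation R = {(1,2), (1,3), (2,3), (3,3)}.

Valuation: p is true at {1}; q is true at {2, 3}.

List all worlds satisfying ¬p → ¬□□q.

{1}

1: ¬p is F, ¬□□q is F. ✓
2: ¬p is T, ¬□□q is F. ✗
3: ¬p is T, ¬□□q is F. ✗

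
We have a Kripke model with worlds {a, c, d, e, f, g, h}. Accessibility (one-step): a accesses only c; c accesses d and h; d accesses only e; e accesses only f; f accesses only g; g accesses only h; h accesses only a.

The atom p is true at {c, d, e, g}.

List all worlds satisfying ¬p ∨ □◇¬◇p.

{a, e, f, h}

a: ¬p is T, □◇¬◇p is T. ✓
c: ¬p is F, □◇¬◇p is F. ✗
d: ¬p is F, □◇¬◇p is F. ✗
e: ¬p is F, □◇¬◇p is T. ✓
f: ¬p is T, □◇¬◇p is T. ✓
g: ¬p is F, □◇¬◇p is F. ✗
h: ¬p is T, □◇¬◇p is F. ✓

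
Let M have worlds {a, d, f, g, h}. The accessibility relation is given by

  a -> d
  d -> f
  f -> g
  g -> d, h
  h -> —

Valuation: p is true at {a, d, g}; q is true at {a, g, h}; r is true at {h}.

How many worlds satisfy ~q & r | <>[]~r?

3

a: ~q & r is F, <>[]~r is T. ✓
d: ~q & r is F, <>[]~r is T. ✓
f: ~q & r is F, <>[]~r is F. ✗
g: ~q & r is F, <>[]~r is T. ✓
h: ~q & r is F, <>[]~r is F. ✗
Satisfying worlds: {a, d, g}.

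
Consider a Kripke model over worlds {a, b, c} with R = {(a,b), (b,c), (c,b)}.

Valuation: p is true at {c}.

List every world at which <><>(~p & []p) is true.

a: successors {b}; <>(~p & []p) there: b:F. ✗
b: successors {c}; <>(~p & []p) there: c:T. ✓
c: successors {b}; <>(~p & []p) there: b:F. ✗

{b}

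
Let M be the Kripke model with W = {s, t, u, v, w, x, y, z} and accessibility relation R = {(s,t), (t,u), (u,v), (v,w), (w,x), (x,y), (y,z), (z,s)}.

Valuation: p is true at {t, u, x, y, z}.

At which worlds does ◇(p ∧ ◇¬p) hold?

s: successors {t}; p ∧ ◇¬p there: t:F. ✗
t: successors {u}; p ∧ ◇¬p there: u:T. ✓
u: successors {v}; p ∧ ◇¬p there: v:F. ✗
v: successors {w}; p ∧ ◇¬p there: w:F. ✗
w: successors {x}; p ∧ ◇¬p there: x:F. ✗
x: successors {y}; p ∧ ◇¬p there: y:F. ✗
y: successors {z}; p ∧ ◇¬p there: z:T. ✓
z: successors {s}; p ∧ ◇¬p there: s:F. ✗

{t, y}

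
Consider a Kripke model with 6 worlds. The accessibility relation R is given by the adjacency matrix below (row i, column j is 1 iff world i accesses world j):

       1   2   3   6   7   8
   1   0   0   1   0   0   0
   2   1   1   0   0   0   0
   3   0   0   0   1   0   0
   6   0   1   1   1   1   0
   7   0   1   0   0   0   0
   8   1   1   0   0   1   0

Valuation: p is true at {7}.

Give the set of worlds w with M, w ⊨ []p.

1: successors {3}; p there: 3:F. ✗
2: successors {1, 2}; p there: 1:F, 2:F. ✗
3: successors {6}; p there: 6:F. ✗
6: successors {2, 3, 6, 7}; p there: 2:F, 3:F, 6:F, 7:T. ✗
7: successors {2}; p there: 2:F. ✗
8: successors {1, 2, 7}; p there: 1:F, 2:F, 7:T. ✗

∅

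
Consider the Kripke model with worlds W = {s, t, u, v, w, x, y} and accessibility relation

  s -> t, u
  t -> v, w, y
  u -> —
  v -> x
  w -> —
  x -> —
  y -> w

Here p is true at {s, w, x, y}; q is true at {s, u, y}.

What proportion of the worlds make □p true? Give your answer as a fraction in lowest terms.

s: successors {t, u}; p there: t:F, u:F. ✗
t: successors {v, w, y}; p there: v:F, w:T, y:T. ✗
u: no successors, so □p holds vacuously. ✓
v: successors {x}; p there: x:T. ✓
w: no successors, so □p holds vacuously. ✓
x: no successors, so □p holds vacuously. ✓
y: successors {w}; p there: w:T. ✓
That's 5 of 7 worlds, so 5/7.

5/7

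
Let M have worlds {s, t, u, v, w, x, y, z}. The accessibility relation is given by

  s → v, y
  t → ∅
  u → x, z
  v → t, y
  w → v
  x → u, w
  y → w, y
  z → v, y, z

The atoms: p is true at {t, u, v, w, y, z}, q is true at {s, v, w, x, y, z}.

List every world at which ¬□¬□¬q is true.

s: □¬□¬q is T. ✗
t: □¬□¬q is T. ✗
u: □¬□¬q is T. ✗
v: □¬□¬q is F. ✓
w: □¬□¬q is T. ✗
x: □¬□¬q is T. ✗
y: □¬□¬q is T. ✗
z: □¬□¬q is T. ✗

{v}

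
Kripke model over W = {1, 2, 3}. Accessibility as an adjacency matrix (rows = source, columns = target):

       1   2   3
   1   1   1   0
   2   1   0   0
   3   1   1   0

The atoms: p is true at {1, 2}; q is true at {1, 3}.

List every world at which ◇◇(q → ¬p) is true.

1: successors {1, 2}; ◇(q → ¬p) there: 1:T, 2:F. ✓
2: successors {1}; ◇(q → ¬p) there: 1:T. ✓
3: successors {1, 2}; ◇(q → ¬p) there: 1:T, 2:F. ✓

{1, 2, 3}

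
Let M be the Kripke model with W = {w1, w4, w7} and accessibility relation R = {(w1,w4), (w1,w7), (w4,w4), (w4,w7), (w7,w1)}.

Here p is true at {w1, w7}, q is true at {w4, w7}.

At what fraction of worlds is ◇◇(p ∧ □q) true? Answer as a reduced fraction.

2/3

w1: successors {w4, w7}; ◇(p ∧ □q) there: w4:F, w7:T. ✓
w4: successors {w4, w7}; ◇(p ∧ □q) there: w4:F, w7:T. ✓
w7: successors {w1}; ◇(p ∧ □q) there: w1:F. ✗
That's 2 of 3 worlds, so 2/3.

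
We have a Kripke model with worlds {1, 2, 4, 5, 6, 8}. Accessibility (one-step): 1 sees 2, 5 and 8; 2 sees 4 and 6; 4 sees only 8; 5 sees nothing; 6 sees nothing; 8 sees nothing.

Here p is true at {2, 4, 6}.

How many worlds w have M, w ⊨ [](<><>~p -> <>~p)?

1: successors {2, 5, 8}; <><>~p -> <>~p there: 2:F, 5:T, 8:T. ✗
2: successors {4, 6}; <><>~p -> <>~p there: 4:T, 6:T. ✓
4: successors {8}; <><>~p -> <>~p there: 8:T. ✓
5: no successors, so [](<><>~p -> <>~p) holds vacuously. ✓
6: no successors, so [](<><>~p -> <>~p) holds vacuously. ✓
8: no successors, so [](<><>~p -> <>~p) holds vacuously. ✓
Satisfying worlds: {2, 4, 5, 6, 8}.

5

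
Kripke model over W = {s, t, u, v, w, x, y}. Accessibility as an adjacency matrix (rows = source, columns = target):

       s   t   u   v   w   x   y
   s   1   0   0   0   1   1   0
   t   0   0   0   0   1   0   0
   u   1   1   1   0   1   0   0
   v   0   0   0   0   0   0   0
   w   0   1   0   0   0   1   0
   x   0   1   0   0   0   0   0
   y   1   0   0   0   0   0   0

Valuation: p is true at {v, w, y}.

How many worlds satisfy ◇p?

s: successors {s, w, x}; p there: s:F, w:T, x:F. ✓
t: successors {w}; p there: w:T. ✓
u: successors {s, t, u, w}; p there: s:F, t:F, u:F, w:T. ✓
v: no successors, so ◇p fails. ✗
w: successors {t, x}; p there: t:F, x:F. ✗
x: successors {t}; p there: t:F. ✗
y: successors {s}; p there: s:F. ✗
Satisfying worlds: {s, t, u}.

3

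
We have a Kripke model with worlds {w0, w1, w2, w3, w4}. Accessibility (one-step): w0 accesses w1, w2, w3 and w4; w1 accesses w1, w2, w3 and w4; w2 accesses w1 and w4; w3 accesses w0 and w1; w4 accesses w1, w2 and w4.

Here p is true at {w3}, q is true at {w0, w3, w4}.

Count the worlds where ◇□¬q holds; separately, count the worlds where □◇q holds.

For ◇□¬q:
w0: successors {w1, w2, w3, w4}; □¬q there: w1:F, w2:F, w3:F, w4:F. ✗
w1: successors {w1, w2, w3, w4}; □¬q there: w1:F, w2:F, w3:F, w4:F. ✗
w2: successors {w1, w4}; □¬q there: w1:F, w4:F. ✗
w3: successors {w0, w1}; □¬q there: w0:F, w1:F. ✗
w4: successors {w1, w2, w4}; □¬q there: w1:F, w2:F, w4:F. ✗
— 0 worlds.
For □◇q:
w0: successors {w1, w2, w3, w4}; ◇q there: w1:T, w2:T, w3:T, w4:T. ✓
w1: successors {w1, w2, w3, w4}; ◇q there: w1:T, w2:T, w3:T, w4:T. ✓
w2: successors {w1, w4}; ◇q there: w1:T, w4:T. ✓
w3: successors {w0, w1}; ◇q there: w0:T, w1:T. ✓
w4: successors {w1, w2, w4}; ◇q there: w1:T, w2:T, w4:T. ✓
— 5 worlds.

0 and 5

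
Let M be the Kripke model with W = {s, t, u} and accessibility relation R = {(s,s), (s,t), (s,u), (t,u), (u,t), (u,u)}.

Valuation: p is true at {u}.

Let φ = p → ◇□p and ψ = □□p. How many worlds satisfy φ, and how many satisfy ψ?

For p → ◇□p:
s: p is F, ◇□p is T. ✓
t: p is F, ◇□p is F. ✓
u: p is T, ◇□p is T. ✓
— 3 worlds.
For □□p:
s: successors {s, t, u}; □p there: s:F, t:T, u:F. ✗
t: successors {u}; □p there: u:F. ✗
u: successors {t, u}; □p there: t:T, u:F. ✗
— 0 worlds.

3 and 0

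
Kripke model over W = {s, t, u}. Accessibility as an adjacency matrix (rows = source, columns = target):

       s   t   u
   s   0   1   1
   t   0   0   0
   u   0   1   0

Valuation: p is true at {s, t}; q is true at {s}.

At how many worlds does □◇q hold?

s: successors {t, u}; ◇q there: t:F, u:F. ✗
t: no successors, so □◇q holds vacuously. ✓
u: successors {t}; ◇q there: t:F. ✗
Satisfying worlds: {t}.

1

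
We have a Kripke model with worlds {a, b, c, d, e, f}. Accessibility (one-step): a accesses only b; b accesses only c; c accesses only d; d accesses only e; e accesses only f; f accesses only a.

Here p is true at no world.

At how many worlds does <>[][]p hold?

a: successors {b}; [][]p there: b:F. ✗
b: successors {c}; [][]p there: c:F. ✗
c: successors {d}; [][]p there: d:F. ✗
d: successors {e}; [][]p there: e:F. ✗
e: successors {f}; [][]p there: f:F. ✗
f: successors {a}; [][]p there: a:F. ✗
Satisfying worlds: ∅.

0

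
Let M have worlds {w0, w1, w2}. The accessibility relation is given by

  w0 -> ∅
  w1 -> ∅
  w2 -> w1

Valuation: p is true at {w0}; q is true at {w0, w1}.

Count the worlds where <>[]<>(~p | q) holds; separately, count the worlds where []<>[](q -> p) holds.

For <>[]<>(~p | q):
w0: no successors, so <>[]<>(~p | q) fails. ✗
w1: no successors, so <>[]<>(~p | q) fails. ✗
w2: successors {w1}; []<>(~p | q) there: w1:T. ✓
— 1 world.
For []<>[](q -> p):
w0: no successors, so []<>[](q -> p) holds vacuously. ✓
w1: no successors, so []<>[](q -> p) holds vacuously. ✓
w2: successors {w1}; <>[](q -> p) there: w1:F. ✗
— 2 worlds.

1 and 2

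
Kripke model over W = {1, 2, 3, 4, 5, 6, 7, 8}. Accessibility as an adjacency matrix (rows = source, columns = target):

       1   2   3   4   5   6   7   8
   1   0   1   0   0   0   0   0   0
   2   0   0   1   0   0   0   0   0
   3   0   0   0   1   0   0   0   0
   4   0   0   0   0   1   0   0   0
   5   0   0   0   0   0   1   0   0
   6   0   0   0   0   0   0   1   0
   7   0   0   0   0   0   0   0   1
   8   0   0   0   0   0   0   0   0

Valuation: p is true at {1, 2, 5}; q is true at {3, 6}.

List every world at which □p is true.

1: successors {2}; p there: 2:T. ✓
2: successors {3}; p there: 3:F. ✗
3: successors {4}; p there: 4:F. ✗
4: successors {5}; p there: 5:T. ✓
5: successors {6}; p there: 6:F. ✗
6: successors {7}; p there: 7:F. ✗
7: successors {8}; p there: 8:F. ✗
8: no successors, so □p holds vacuously. ✓

{1, 4, 8}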